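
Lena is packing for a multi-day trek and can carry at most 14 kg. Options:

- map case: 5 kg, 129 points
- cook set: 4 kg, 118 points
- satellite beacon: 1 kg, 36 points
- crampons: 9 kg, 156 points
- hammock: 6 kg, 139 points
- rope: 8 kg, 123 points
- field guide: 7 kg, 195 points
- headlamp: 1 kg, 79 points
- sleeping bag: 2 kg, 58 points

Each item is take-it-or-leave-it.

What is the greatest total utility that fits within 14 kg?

450

Density check — headlamp 79.00, satellite beacon 36.00, cook set 29.50 are the best per kg.
A density-first pass picks map case + cook set + satellite beacon + headlamp + sleeping bag — 420 at 13 kg.
Replace map case and satellite beacon with field guide: the trade gains 30 net, giving 450 at 14 kg.
Nothing else within 14 kg beats 450.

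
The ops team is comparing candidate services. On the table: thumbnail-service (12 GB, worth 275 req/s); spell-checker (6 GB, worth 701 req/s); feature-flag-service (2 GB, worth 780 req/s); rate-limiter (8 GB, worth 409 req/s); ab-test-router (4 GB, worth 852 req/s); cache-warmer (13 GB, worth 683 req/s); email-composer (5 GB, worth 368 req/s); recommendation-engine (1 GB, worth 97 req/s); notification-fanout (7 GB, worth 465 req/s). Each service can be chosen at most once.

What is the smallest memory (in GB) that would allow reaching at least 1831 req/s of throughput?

11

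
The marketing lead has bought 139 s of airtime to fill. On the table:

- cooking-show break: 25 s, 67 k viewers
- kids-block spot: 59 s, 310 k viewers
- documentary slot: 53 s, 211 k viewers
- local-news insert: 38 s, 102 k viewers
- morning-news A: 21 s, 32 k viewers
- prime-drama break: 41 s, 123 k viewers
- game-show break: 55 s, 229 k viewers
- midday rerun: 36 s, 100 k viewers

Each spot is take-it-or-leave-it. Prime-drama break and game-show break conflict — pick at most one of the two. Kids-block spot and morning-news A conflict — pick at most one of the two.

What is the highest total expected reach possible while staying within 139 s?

606

The ratio ordering already packs tightly: cooking-show break + kids-block spot + game-show break, 139 s, 606.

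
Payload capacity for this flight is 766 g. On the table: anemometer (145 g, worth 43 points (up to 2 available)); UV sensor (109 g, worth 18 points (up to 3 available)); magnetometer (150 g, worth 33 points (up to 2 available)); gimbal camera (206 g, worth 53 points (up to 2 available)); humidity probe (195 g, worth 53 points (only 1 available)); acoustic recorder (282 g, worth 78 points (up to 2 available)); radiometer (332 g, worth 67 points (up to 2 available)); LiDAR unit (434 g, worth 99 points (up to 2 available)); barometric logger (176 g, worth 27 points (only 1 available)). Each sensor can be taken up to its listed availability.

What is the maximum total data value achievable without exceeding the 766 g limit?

Density check — anemometer 0.30, acoustic recorder 0.28, humidity probe 0.27, gimbal camera 0.26 are the best per g.
Filling by ratio: 2×anemometer + magnetometer + acoustic recorder for 197, with 44 g left unused.
Dropping 2×anemometer and magnetometer frees 440 g; slotting in humidity probe + acoustic recorder (477 g) lifts the total to 209 at 759 g.
No other feasible combination exceeds 209.

209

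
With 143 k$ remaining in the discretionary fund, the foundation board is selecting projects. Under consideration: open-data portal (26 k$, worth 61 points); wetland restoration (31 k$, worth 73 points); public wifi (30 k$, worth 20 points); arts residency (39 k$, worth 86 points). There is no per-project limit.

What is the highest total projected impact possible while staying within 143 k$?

Ranking by ratio (projected impact/k$): wetland restoration 2.35, open-data portal 2.35, arts residency 2.21, public wifi 0.67.
Taking the top-ratio projects first gives 4×wetland restoration for 292 (124 k$).
Replace 4×wetland restoration with 4×open-data portal + arts residency: the trade gains 38 net, giving 330 at 143 k$.

330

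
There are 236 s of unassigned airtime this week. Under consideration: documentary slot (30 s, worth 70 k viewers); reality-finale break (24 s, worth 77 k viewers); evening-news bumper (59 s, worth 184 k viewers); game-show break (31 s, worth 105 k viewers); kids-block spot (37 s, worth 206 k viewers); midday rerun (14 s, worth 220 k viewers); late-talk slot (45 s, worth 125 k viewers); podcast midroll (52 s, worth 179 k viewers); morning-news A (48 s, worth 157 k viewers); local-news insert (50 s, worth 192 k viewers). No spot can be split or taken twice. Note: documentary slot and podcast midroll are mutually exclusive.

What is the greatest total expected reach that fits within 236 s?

1059

Ranking by ratio (expected reach/s): midday rerun 15.71, kids-block spot 5.57, local-news insert 3.84.
Best packing: game-show break + kids-block spot + midday rerun + podcast midroll + morning-news A + local-news insert — 232 s, 1059 total.
Next best is reality-finale break + evening-news bumper + kids-block spot + midday rerun + podcast midroll + local-news insert at 1058 (236 s) — short by 1.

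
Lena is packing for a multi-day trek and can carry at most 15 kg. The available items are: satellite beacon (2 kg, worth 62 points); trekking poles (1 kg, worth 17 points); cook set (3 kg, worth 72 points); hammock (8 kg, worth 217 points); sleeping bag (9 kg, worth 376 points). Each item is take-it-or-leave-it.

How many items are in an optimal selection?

4

Optimal total is 527.
satellite beacon + trekking poles + cook set + sleeping bag hits 527 at 15 kg.
All optima have 4 items.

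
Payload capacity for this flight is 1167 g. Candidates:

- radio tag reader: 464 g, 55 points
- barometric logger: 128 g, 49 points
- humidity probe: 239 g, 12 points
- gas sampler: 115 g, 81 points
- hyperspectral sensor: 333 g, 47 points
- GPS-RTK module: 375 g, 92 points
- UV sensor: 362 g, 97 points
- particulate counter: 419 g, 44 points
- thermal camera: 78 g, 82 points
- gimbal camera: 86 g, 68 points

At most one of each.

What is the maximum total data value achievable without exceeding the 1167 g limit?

469

Taking barometric logger + gas sampler + GPS-RTK module + UV sensor + thermal camera + gimbal camera: 1144 g used, 469 in data value.
Runner-up barometric logger + gas sampler + hyperspectral sensor + UV sensor + thermal camera + gimbal camera tops out at 424.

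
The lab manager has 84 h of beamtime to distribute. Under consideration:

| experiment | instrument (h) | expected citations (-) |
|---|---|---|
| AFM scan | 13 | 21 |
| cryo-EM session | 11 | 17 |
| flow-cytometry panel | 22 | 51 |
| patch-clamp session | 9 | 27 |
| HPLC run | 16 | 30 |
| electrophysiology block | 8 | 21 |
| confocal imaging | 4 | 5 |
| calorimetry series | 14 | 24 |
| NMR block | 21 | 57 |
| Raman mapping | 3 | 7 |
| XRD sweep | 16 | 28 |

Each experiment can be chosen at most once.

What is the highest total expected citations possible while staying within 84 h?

198

Best packing: flow-cytometry panel + patch-clamp session + HPLC run + electrophysiology block + confocal imaging + NMR block + Raman mapping — 83 h, 198 total.
Every other selection either busts 84 h or fails to beat 198.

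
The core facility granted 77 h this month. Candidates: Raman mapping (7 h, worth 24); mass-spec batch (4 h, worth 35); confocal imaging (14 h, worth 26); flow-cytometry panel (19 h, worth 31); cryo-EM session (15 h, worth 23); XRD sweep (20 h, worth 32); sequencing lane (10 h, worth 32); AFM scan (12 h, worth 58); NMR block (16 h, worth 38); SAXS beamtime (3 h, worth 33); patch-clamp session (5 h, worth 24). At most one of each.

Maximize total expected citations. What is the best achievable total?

276

Greedy by ratio would take Raman mapping + mass-spec batch + confocal imaging + sequencing lane + AFM scan + NMR block + SAXS beamtime + patch-clamp session: 71 h used, total 270.
Replace confocal imaging with XRD sweep: the trade gains 6 net, giving 276 at 77 h.
The closest alternative, Raman mapping + mass-spec batch + flow-cytometry panel + sequencing lane + AFM scan + NMR block + SAXS beamtime + patch-clamp session, reaches only 275.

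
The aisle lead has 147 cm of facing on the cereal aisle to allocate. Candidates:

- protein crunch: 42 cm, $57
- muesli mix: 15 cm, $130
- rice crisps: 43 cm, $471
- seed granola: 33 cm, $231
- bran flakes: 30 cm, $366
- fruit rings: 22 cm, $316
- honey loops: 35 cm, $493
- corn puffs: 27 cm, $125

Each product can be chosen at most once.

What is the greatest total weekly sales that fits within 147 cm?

1776

Density check — fruit rings 14.36, honey loops 14.09, bran flakes 12.20 are the best per cm.
Taking muesli mix + rice crisps + bran flakes + fruit rings + honey loops: 145 cm used, 1776 in weekly sales.
Runner-up rice crisps + bran flakes + fruit rings + honey loops tops out at 1646.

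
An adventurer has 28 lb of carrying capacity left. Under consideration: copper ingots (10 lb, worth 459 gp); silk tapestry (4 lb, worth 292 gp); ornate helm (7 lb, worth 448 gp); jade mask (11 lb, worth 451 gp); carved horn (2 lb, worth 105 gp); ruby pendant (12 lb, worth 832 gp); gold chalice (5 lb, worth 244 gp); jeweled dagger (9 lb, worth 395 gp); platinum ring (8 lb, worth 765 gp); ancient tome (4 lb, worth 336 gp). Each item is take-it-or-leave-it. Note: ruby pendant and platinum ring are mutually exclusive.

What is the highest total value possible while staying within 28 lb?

Ranking by ratio (value/lb): platinum ring 95.62, ancient tome 84.00, silk tapestry 73.00, ruby pendant 69.33.
Silk tapestry + ornate helm + gold chalice + platinum ring + ancient tome uses 28 of the 28 lb and totals 2085.

2085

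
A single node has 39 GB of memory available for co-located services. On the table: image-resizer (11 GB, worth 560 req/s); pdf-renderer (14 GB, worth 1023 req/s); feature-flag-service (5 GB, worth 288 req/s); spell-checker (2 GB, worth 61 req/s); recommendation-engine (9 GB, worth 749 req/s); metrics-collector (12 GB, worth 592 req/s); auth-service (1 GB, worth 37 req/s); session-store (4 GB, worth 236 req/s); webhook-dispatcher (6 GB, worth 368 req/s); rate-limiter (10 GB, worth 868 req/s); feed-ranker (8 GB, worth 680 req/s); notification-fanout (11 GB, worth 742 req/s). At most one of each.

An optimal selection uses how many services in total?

Best achievable throughput is 3076.
recommendation-engine + auth-service + rate-limiter + feed-ranker + notification-fanout hits 3076 at 39 GB.
All optima have 5 services.

5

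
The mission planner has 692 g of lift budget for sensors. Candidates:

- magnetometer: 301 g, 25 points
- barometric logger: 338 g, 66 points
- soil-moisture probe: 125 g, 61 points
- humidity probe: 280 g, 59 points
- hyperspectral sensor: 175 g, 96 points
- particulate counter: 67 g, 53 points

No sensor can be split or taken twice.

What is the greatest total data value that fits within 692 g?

Taking soil-moisture probe + humidity probe + hyperspectral sensor + particulate counter: 647 g used, 269 in data value.

269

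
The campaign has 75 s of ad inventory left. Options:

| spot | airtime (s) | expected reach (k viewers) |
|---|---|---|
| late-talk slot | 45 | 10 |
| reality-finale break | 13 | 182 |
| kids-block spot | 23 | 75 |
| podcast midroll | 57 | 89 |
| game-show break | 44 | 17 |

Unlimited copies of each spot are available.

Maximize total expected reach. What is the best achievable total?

By expected reach per s: reality-finale break 14.00, kids-block spot 3.26, podcast midroll 1.56 lead.
5×reality-finale break uses 65 of the 75 s and totals 910.
Nothing else within 75 s beats 910.

910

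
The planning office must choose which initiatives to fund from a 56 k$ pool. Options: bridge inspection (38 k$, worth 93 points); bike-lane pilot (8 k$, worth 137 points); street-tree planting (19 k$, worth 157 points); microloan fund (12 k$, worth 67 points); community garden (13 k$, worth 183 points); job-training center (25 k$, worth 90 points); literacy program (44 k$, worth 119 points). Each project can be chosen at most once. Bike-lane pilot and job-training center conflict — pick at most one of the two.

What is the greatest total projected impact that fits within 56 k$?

544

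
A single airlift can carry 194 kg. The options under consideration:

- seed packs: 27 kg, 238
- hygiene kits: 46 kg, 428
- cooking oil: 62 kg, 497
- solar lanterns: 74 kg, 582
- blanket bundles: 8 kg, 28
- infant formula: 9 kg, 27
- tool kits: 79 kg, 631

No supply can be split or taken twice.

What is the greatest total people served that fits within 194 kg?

1556

Density check — hygiene kits 9.30, seed packs 8.81, cooking oil 8.02 are the best per kg.
A density-first pass picks seed packs + hygiene kits + cooking oil + blanket bundles + infant formula — 1218 at 152 kg.
Dropping seed packs and blanket bundles and infant formula frees 44 kg; slotting in tool kits (79 kg) lifts the total to 1556 at 187 kg.
Next best is hygiene kits + cooking oil + solar lanterns + blanket bundles at 1535 (190 kg) — short by 21.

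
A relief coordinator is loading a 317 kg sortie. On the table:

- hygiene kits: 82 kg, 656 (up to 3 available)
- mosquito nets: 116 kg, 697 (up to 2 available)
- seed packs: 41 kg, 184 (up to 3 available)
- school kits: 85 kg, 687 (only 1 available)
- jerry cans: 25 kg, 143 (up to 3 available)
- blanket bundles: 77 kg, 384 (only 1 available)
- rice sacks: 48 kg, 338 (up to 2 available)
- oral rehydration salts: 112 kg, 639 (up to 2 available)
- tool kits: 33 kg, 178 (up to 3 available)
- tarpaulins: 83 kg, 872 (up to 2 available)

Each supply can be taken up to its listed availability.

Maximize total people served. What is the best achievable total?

2787

The ratio heuristic lands on school kits + rice sacks + 2×tarpaulins (2769) but leaves 18 kg idle.
The 48 kg tied up in rice sacks is better spent on 2×tool kits — total rises to 2787 (317 kg).
Nothing else within 317 kg beats 2787.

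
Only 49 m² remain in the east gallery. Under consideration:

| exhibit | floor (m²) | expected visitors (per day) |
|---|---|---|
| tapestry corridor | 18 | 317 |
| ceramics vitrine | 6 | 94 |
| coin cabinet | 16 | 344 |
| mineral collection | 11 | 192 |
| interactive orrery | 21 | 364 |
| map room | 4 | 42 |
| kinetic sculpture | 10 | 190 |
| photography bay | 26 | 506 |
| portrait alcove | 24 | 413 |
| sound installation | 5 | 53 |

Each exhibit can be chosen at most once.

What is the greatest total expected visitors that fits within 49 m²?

By expected visitors per m²: coin cabinet 21.50, photography bay 19.46, kinetic sculpture 19.00, tapestry corridor 17.61 lead.
Ceramics vitrine + coin cabinet + photography bay uses 48 of the 49 m² and totals 944.
The closest alternative, tapestry corridor + coin cabinet + kinetic sculpture + sound installation, reaches only 904.

944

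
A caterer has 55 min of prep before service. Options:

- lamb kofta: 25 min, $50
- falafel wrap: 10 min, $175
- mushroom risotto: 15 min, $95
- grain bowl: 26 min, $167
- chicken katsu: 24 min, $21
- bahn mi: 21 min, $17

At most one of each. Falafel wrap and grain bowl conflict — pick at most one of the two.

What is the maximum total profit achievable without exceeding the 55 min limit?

320

Taking lamb kofta + falafel wrap + mushroom risotto: 50 min used, 320 in profit.
An exhaustive check of the 64 subsets confirms 320.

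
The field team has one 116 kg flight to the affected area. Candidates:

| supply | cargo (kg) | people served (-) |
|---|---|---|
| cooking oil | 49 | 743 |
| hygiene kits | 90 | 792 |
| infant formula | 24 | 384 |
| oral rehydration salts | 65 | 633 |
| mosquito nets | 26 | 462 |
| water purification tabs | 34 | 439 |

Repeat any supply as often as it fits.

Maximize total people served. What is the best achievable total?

1848

Ranking by ratio (people served/kg): mosquito nets 17.77, infant formula 16.00, cooking oil 15.16.
Taking 4×mosquito nets: 104 kg used, 1848 in people served.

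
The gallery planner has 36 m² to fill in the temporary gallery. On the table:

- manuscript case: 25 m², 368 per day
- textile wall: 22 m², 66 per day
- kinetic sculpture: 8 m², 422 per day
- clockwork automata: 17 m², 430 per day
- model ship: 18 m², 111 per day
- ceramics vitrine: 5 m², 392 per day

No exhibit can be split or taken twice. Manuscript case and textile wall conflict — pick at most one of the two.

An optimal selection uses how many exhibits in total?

3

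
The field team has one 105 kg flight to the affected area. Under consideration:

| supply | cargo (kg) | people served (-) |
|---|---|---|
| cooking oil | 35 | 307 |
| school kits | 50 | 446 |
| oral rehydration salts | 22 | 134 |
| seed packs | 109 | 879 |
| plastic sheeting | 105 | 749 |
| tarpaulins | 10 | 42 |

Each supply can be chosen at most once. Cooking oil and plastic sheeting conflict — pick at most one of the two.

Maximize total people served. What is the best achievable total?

795

Taking cooking oil + school kits + tarpaulins: 95 kg used, 795 in people served.
That's the maximum — no feasible swap from here does better than 795.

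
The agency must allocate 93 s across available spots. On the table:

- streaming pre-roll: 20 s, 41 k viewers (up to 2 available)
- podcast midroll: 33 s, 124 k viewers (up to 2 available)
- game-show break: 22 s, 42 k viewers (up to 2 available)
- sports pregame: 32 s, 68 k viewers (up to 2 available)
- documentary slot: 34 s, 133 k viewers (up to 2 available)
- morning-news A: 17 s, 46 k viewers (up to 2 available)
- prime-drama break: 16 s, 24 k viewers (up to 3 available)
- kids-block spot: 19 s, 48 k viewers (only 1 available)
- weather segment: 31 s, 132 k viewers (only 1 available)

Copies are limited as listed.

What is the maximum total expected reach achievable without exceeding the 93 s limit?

314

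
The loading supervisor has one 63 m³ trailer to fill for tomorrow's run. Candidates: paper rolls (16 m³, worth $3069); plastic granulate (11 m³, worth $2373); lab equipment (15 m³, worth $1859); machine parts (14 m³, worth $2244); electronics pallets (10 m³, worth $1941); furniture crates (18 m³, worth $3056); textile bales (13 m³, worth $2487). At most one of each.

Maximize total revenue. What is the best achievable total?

10985

Greedy by ratio would take paper rolls + plastic granulate + electronics pallets + textile bales: 50 m³ used, total 9870.
The 10 m³ tied up in electronics pallets is better spent on furniture crates — total rises to 10985 (58 m³).
The closest alternative, plastic granulate + lab equipment + machine parts + electronics pallets + textile bales, reaches only 10904.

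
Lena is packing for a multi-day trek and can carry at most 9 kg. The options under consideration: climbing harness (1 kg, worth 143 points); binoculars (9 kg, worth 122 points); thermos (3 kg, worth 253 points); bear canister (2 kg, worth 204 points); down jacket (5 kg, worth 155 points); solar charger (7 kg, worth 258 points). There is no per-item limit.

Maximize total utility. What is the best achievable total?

Taking 9×climbing harness: 9 kg used, 1287 in utility.
That's the maximum — no swap from here does better than 1287.

1287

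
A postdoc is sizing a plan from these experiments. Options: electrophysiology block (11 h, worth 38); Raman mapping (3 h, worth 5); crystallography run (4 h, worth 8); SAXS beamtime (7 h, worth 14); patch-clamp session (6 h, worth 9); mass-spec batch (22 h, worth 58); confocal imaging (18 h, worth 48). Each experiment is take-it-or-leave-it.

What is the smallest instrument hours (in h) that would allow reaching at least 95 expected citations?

Look for the lowest-instrument combination reaching 95.
Taking electrophysiology block + mass-spec batch gives 96 (≥ 95) for 33 h.
Below 33 h the best achievable stays under 95.

33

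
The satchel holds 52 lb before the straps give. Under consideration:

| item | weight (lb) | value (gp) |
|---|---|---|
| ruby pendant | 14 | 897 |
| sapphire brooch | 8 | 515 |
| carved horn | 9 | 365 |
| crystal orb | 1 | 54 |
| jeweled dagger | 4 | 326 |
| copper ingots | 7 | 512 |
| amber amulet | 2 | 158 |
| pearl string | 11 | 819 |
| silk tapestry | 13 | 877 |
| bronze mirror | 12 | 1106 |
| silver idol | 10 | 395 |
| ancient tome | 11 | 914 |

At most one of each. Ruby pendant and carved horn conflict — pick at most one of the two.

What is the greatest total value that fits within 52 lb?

4096

Greedy by ratio would take crystal orb + jeweled dagger + copper ingots + amber amulet + pearl string + bronze mirror + ancient tome: 48 lb used, total 3889.
Replace copper ingots and amber amulet with silk tapestry: the trade gains 207 net, giving 4096 at 52 lb.
No other feasible combination exceeds 4096.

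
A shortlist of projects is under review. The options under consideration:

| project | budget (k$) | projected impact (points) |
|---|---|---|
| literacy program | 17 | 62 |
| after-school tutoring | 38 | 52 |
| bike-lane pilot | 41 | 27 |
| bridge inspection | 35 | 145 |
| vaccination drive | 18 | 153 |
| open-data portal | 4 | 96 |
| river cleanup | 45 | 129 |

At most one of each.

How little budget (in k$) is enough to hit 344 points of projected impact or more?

Look for the lowest-budget combination reaching 344.
bridge inspection + vaccination drive + open-data portal: 394 projected impact at 57 k$.
Any bundle with less than 57 k$ falls short of 344.

57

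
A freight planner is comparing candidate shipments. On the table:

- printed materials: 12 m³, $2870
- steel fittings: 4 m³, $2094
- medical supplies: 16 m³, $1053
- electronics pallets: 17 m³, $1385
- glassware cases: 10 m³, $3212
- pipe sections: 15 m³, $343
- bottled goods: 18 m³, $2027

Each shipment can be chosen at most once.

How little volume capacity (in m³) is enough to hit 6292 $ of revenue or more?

26

Need the lightest bundle worth ≥ 6292.
printed materials + steel fittings + glassware cases reaches 8176 using 26 m³.
Below 26 m³ the best achievable stays under 6292.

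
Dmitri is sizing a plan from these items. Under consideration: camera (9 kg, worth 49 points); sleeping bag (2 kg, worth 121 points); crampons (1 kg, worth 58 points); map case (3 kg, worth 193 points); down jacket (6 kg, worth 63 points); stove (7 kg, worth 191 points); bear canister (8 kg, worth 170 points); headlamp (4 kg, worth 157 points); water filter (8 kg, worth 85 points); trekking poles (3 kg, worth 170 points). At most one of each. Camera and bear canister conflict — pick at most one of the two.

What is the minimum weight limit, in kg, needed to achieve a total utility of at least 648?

13

Minimise kg subject to total utility ≥ 648.
sleeping bag + crampons + map case + headlamp + trekking poles reaches 699 using 13 kg.
Any bundle with less than 13 kg falls short of 648.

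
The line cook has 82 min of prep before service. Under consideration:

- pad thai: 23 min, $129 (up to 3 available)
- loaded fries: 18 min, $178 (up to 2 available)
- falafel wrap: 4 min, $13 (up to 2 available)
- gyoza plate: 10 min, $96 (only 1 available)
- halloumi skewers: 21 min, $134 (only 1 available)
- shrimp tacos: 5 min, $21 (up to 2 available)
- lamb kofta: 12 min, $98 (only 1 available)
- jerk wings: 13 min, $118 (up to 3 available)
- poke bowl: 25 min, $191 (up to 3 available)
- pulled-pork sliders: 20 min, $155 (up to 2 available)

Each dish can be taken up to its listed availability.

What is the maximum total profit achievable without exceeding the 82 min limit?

747

Greedy by ratio would take 2×loaded fries + gyoza plate + 2×shrimp tacos + 2×jerk wings: 82 min used, total 730.
Replace gyoza plate and 2×shrimp tacos with pulled-pork sliders: the trade gains 17 net, giving 747 at 82 min.
Every other selection either busts 82 min or exceeds an availability limit or fails to beat 747.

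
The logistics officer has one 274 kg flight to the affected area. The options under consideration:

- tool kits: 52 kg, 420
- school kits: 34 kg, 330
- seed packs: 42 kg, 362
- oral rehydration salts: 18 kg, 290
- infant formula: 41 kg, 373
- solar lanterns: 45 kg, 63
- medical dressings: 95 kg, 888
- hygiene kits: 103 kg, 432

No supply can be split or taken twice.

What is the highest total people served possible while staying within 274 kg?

2373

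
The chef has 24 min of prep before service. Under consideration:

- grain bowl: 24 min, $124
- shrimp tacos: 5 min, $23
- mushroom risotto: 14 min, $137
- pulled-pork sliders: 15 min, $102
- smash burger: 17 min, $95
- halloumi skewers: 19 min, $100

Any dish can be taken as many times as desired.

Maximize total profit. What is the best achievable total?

By profit per min: mushroom risotto 9.79, pulled-pork sliders 6.80, smash burger 5.59 lead.
The ratio ordering already packs tightly: 2×shrimp tacos + mushroom risotto, 24 min, 183.
Nothing else within 24 min beats 183.

183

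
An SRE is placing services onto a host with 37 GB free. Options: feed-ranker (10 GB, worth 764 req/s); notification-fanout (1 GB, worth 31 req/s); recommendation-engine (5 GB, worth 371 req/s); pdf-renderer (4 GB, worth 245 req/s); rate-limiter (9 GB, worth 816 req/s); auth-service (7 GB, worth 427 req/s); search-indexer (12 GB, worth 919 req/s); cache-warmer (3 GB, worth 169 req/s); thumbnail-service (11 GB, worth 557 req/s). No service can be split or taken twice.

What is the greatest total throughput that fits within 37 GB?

2901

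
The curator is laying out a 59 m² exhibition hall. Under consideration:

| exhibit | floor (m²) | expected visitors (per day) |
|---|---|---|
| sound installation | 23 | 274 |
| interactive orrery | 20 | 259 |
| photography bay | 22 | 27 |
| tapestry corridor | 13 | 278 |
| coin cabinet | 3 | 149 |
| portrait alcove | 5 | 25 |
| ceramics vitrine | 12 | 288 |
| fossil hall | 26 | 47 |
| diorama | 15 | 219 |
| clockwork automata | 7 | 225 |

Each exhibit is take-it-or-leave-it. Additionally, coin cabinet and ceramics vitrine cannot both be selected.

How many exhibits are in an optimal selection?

Best achievable expected visitors is 1130.
For example interactive orrery + tapestry corridor + coin cabinet + diorama + clockwork automata achieves it, using 58 m².
Every optimal selection uses 5 exhibits.

5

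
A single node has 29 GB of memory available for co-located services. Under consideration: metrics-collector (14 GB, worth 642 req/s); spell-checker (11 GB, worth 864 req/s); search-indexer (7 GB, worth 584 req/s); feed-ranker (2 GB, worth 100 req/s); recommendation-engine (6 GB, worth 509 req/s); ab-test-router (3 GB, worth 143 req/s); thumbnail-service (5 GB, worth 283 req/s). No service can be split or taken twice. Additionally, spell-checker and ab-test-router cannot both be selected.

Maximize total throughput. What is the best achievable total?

2240

Ranking by ratio (throughput/GB): recommendation-engine 84.83, search-indexer 83.43, spell-checker 78.55, thumbnail-service 56.60.
Spell-checker + search-indexer + recommendation-engine + thumbnail-service uses 29 of the 29 GB and totals 2240.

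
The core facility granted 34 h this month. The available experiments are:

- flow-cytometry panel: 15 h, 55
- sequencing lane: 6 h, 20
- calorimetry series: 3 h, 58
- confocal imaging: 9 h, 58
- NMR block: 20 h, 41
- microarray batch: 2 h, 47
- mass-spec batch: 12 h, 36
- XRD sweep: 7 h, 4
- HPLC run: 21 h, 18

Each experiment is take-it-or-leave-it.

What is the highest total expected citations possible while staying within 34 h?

The ratio heuristic lands on flow-cytometry panel + calorimetry series + confocal imaging + microarray batch (218) but leaves 5 h idle.
The 15 h tied up in flow-cytometry panel is better spent on sequencing lane + mass-spec batch — total rises to 219 (32 h).

219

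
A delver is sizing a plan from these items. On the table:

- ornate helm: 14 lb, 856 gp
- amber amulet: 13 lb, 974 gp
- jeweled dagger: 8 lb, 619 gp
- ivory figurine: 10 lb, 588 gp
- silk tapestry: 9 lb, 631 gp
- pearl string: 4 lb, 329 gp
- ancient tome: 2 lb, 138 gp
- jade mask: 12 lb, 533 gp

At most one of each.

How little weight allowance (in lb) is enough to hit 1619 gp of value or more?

23

Minimise lb subject to total value ≥ 1619.
amber amulet + jeweled dagger + ancient tome reaches 1731 using 23 lb.
Any bundle with less than 23 lb falls short of 1619.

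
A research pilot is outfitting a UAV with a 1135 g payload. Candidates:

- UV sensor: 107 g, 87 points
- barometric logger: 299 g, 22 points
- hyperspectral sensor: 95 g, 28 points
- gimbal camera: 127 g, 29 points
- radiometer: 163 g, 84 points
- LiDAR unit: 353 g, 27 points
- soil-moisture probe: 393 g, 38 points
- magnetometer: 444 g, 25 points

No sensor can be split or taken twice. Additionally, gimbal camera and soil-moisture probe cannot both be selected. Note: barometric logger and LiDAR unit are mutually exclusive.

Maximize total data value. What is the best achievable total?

264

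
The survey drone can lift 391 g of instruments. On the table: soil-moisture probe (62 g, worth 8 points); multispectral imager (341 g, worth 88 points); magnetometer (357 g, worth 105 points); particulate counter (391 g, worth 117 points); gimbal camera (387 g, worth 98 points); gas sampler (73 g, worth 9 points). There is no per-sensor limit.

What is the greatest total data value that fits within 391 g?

Taking particulate counter: 391 g used, 117 in data value.

117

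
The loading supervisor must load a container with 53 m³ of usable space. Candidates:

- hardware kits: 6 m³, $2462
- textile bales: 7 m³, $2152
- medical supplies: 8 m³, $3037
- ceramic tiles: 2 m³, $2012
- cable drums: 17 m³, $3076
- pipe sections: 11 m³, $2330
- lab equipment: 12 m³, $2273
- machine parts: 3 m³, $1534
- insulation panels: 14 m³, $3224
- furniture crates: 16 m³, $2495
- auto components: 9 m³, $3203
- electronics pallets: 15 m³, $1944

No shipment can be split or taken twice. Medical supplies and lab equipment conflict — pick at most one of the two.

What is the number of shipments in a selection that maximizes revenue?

7

The maximum revenue within 53 m³ is 17802.
For example hardware kits + medical supplies + ceramic tiles + pipe sections + machine parts + insulation panels + auto components achieves it, using 53 m³.
All optima have 7 shipments.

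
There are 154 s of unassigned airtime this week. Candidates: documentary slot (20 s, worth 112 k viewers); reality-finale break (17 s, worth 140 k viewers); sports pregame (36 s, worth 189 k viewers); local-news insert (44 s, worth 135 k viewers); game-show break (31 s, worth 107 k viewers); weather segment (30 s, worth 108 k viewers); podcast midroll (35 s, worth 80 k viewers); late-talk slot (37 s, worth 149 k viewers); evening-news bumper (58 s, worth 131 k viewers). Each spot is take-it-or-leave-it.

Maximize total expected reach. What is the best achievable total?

725

Filling by ratio: documentary slot + reality-finale break + sports pregame + weather segment + late-talk slot for 698, with 14 s left unused.
Replace weather segment with local-news insert: the trade gains 27 net, giving 725 at 154 s.
Runner-up documentary slot + reality-finale break + sports pregame + weather segment + late-talk slot tops out at 698.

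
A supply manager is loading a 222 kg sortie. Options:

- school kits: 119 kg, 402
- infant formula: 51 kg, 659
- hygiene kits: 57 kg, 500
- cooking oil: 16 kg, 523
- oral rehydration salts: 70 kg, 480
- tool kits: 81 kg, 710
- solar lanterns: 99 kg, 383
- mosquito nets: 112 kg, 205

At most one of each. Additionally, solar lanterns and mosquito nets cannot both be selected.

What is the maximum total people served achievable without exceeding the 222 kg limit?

Taking infant formula + hygiene kits + cooking oil + tool kits: 205 kg used, 2392 in people served.
That's the maximum — no feasible swap from here does better than 2392.

2392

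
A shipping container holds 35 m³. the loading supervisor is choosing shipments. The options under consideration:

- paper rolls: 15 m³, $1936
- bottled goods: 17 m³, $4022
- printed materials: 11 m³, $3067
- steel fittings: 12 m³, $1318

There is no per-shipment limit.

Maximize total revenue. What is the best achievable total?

9201

By revenue per m³: printed materials 278.82, bottled goods 236.59, paper rolls 129.07, steel fittings 109.83 lead.
Taking 3×printed materials: 33 m³ used, 9201 in revenue.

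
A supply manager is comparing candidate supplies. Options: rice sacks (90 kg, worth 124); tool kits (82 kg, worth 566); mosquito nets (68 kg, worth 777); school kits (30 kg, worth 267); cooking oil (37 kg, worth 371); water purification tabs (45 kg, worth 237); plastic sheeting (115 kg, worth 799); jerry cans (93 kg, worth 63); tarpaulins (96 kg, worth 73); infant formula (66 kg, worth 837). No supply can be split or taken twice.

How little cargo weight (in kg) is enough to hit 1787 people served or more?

164

Need the lightest bundle worth ≥ 1787.
Taking mosquito nets + school kits + infant formula gives 1881 (≥ 1787) for 164 kg.
Any bundle with less than 164 kg falls short of 1787.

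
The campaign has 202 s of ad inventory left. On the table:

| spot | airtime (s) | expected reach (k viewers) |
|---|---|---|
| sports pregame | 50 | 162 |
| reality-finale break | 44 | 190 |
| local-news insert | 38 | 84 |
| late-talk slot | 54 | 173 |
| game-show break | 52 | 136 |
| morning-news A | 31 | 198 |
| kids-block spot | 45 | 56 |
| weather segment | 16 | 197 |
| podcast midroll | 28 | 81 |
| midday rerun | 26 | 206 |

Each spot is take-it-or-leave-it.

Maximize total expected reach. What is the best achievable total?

A density-first pass picks sports pregame + reality-finale break + morning-news A + weather segment + podcast midroll + midday rerun — 1034 at 195 s.
Replace sports pregame with late-talk slot: the trade gains 11 net, giving 1045 at 199 s.
Runner-up sports pregame + reality-finale break + morning-news A + weather segment + podcast midroll + midday rerun tops out at 1034.

1045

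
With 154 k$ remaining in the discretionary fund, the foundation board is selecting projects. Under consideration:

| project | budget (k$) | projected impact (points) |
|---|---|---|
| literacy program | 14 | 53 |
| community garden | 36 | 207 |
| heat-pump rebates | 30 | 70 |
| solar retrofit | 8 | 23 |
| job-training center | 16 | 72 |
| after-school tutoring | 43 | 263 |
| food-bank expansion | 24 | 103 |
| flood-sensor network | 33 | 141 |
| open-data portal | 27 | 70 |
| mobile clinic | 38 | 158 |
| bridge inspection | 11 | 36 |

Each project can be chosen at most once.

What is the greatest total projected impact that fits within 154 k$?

786

Ranking by ratio (projected impact/k$): after-school tutoring 6.12, community garden 5.75, job-training center 4.50, food-bank expansion 4.29.
Community garden + job-training center + after-school tutoring + food-bank expansion + flood-sensor network uses 152 of the 154 k$ and totals 786.
No other feasible combination exceeds 786.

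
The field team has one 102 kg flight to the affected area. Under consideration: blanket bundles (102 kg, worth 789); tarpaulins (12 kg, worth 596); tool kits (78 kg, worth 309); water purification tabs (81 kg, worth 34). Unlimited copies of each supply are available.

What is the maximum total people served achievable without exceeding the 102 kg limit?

4768

Taking 8×tarpaulins: 96 kg used, 4768 in people served.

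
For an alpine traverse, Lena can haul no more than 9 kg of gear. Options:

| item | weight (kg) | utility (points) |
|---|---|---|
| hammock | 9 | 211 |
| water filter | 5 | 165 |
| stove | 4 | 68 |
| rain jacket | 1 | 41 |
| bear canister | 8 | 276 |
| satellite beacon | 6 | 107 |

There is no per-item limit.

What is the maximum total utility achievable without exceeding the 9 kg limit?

369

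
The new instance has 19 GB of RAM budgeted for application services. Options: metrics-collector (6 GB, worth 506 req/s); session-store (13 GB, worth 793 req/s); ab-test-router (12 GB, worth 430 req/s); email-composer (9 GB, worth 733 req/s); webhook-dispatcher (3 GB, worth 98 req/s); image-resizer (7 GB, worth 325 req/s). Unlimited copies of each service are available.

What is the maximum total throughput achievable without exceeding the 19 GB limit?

Taking 3×metrics-collector: 18 GB used, 1518 in throughput.

1518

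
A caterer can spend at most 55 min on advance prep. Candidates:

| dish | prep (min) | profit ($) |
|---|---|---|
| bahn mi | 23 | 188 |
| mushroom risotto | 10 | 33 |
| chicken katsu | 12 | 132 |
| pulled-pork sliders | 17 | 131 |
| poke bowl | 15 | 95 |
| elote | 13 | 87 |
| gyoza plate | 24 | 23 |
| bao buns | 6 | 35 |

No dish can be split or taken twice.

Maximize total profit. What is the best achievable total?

451

By profit per min: chicken katsu 11.00, bahn mi 8.17, pulled-pork sliders 7.71 lead.
Best packing: bahn mi + chicken katsu + pulled-pork sliders — 52 min, 451 total.
No other feasible combination exceeds 451.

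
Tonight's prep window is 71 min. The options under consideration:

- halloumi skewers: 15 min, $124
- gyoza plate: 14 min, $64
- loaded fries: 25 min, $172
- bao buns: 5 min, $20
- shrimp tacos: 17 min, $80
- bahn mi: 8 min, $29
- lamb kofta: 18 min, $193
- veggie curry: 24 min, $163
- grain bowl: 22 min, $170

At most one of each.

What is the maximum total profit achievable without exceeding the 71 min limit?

555

Greedy by ratio would take halloumi skewers + gyoza plate + lamb kofta + grain bowl: 69 min used, total 551.
The 29 min tied up in halloumi skewers and gyoza plate is better spent on loaded fries + bao buns — total rises to 555 (70 min).
The closest alternative, halloumi skewers + gyoza plate + lamb kofta + grain bowl, reaches only 551.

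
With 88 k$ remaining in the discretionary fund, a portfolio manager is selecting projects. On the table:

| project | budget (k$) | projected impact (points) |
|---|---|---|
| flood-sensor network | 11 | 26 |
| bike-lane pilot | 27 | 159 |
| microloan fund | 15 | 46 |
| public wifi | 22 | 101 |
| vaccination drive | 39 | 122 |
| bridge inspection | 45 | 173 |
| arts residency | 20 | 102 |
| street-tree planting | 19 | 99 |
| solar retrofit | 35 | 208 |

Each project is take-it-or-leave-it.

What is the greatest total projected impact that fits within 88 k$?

469

Filling by ratio: bike-lane pilot + street-tree planting + solar retrofit for 466, with 7 k$ left unused.
Replace street-tree planting with arts residency: the trade gains 3 net, giving 469 at 82 k$.
That's the maximum — no swap from here does better than 469.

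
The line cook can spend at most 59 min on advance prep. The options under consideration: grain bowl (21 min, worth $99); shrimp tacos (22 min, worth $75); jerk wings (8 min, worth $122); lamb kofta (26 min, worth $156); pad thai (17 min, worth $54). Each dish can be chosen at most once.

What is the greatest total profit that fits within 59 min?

377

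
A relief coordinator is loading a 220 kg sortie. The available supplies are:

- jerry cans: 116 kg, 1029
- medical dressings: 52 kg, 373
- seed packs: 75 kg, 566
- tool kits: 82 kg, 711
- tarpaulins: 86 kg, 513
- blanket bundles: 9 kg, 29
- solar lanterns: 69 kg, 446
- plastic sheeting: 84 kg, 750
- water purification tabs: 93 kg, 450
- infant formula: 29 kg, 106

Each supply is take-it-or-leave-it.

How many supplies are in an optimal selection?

Best achievable people served is 1834.
medical dressings + tool kits + plastic sheeting hits 1834 at 218 kg.
Any selection reaching 1834 contains exactly 3 supplies.

3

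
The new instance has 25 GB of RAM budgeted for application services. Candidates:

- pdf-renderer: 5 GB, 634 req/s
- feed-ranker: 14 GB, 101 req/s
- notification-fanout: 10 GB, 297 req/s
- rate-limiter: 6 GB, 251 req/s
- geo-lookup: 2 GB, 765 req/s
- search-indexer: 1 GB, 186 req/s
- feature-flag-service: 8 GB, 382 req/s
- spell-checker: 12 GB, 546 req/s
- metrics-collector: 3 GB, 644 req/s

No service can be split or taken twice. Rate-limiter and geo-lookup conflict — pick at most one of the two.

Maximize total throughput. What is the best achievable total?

Pdf-renderer + geo-lookup + search-indexer + spell-checker + metrics-collector uses 23 of the 25 GB and totals 2775.
That's the maximum — no feasible swap from here does better than 2775.

2775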